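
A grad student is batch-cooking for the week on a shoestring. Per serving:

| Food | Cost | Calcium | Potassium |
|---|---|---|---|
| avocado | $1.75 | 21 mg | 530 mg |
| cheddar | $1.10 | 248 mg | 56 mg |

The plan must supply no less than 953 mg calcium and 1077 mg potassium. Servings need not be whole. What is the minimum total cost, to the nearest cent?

$6.95

An LP optimum is at a vertex; with two nutrient constraints at most two foods are used. Check each candidate.
avocado only: max(953/21, 1077/530) = 45.38 servings → $79.42.
cheddar only: max(953/248, 1077/56) = 19.23 servings → $21.16.
avocado + cheddar with both tight: 1.641 servings and 3.704 servings → $6.95.
So the least-cost plan costs $6.95.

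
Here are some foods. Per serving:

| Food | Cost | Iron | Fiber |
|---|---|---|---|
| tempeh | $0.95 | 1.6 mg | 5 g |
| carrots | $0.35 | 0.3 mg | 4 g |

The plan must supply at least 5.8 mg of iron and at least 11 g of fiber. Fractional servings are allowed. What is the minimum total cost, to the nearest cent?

A basic optimal solution has at most two foods positive. Try each food alone and each pair with both targets met exactly.
tempeh only: max(5.8/1.6, 11/5) = 3.625 servings → $3.44.
carrots only: max(5.8/0.3, 11/4) = 19.33 servings → $6.77.
tempeh + carrots: the both-tight solution has a negative serving — not a feasible corner.
The minimum over all feasible corners is $3.44.

$3.44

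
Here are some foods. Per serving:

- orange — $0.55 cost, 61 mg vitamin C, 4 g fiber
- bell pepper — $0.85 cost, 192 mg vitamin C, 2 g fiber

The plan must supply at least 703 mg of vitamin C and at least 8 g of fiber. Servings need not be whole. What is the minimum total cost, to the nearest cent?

At the optimum either one food covers both requirements or two foods hit both targets exactly; no other combination can be cheaper.
orange only: max(703/61, 8/4) = 11.52 servings → $6.34.
bell pepper only: max(703/192, 8/2) = 4 servings → $3.40.
orange + bell pepper with both tight: 0.2012 servings and 3.598 servings → $3.17.
The minimum over all feasible corners is $3.17.

$3.17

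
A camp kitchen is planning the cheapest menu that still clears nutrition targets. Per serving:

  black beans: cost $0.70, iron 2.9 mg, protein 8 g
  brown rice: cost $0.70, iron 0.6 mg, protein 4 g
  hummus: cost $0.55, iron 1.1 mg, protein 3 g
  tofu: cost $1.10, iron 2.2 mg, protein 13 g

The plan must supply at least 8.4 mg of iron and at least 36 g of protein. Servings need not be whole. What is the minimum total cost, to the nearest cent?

$3.08

black beans only: max(8.4/2.9, 36/8) = 4.5 servings → $3.15.
brown rice only: max(8.4/0.6, 36/4) = 14 servings → $9.80.
hummus only: max(8.4/1.1, 36/3) = 12 servings → $6.60.
tofu only: max(8.4/2.2, 36/13) = 3.818 servings → $4.20.
black beans + brown rice with both tight: 1.765 servings and 5.471 servings → $5.06.
black beans + hummus with both targets exact would need a negative amount; discard.
black beans + tofu with both tight: 1.493 servings and 1.851 servings → $3.08.
brown rice + hummus with both tight: 5.538 servings and 4.615 servings → $6.42.
brown rice + tofu: the both-tight solution has a negative serving — not a feasible corner.
hummus + tofu with both tight: 3.896 servings and 1.87 servings → $4.20.
So the least-cost plan costs $3.08.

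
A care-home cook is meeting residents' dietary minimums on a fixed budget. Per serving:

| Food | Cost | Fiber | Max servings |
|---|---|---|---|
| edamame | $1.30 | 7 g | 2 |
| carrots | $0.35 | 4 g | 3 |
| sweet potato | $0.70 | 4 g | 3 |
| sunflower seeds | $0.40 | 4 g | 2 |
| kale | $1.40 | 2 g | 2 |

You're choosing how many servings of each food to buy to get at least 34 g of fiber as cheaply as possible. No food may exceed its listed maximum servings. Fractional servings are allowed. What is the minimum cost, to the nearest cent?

$4.32

Cost per g of fiber: carrots $0.0875, sunflower seeds $0.1000, sweet potato $0.1750, edamame $0.1857, kale $0.7000.
Take 3 servings of carrots: +12.0 g fiber for $1.05 (total $1.05, still need 22.0 g).
Take 2 servings of sunflower seeds: +8.0 g fiber for $0.80 (total $1.85, still need 14.0 g).
Take 3 servings of sweet potato: +12.0 g fiber for $2.10 (total $3.95, still need 2.0 g).
Take 0.2857 servings of edamame: +2.0 g fiber for $0.37 (total $4.32, still need 0.0 g).
Filling from the cheapest source first is optimal under one linear minimum: $4.32.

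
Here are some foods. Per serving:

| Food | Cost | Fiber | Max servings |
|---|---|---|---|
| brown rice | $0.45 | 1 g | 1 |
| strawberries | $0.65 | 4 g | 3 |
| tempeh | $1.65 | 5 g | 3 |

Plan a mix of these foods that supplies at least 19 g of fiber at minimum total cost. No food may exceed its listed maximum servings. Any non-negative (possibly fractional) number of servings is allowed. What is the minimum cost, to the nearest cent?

Cost per g of fiber: strawberries $0.1625, tempeh $0.3300, brown rice $0.4500.
Take 3 servings of strawberries: +12.0 g fiber for $1.95 (total $1.95, still need 7.0 g).
Take 1.4 servings of tempeh: +7.0 g fiber for $2.31 (total $4.26, still need 0.0 g).
Filling from the cheapest source first is optimal under one linear minimum: $4.26.

$4.26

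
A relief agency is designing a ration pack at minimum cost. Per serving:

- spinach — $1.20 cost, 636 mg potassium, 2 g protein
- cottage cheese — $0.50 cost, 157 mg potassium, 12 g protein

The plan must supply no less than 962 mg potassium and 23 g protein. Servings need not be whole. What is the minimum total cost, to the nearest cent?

$2.17

For a min-cost LP with two ≥-constraints, a basic feasible solution has at most two positive variables.
spinach only: max(962/636, 23/2) = 11.5 servings → $13.80.
cottage cheese only: max(962/157, 23/12) = 6.127 servings → $3.06.
spinach + cottage cheese with both tight: 1.084 servings and 1.736 servings → $2.17.
Cheapest feasible corner: $2.17.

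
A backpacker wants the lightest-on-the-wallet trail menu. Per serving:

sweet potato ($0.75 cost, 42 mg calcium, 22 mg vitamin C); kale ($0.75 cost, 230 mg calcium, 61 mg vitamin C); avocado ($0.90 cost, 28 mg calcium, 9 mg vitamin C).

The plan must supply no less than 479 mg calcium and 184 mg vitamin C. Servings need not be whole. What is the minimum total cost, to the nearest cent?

$2.26

At the optimum either one food covers both requirements or two foods hit both targets exactly; no other combination can be cheaper.
sweet potato only: max(479/42, 184/22) = 11.4 servings → $8.55.
kale only: max(479/230, 184/61) = 3.016 servings → $2.26.
avocado only: max(479/28, 184/9) = 20.44 servings → $18.40.
sweet potato + kale with both tight: 5.245 servings and 1.125 servings → $4.78.
sweet potato + avocado with both tight: 3.534 servings and 11.81 servings → $13.28.
kale + avocado with both targets exact would need a negative amount; discard.
The minimum over all feasible corners is $2.26.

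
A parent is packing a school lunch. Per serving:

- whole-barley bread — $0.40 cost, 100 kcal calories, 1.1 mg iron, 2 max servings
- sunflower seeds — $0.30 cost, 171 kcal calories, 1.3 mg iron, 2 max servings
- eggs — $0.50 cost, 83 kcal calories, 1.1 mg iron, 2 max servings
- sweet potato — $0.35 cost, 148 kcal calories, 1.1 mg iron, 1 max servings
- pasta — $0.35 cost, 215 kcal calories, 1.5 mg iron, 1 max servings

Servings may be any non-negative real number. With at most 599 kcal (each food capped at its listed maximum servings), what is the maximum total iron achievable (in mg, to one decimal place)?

6.2 mg

Iron per kcal: eggs 0.01325, whole-barley bread 0.011, sunflower seeds 0.007602, sweet potato 0.007432, pasta 0.006977.
Take 2 servings of eggs: uses 166 kcal, +2.2 mg iron (running total 2.2 mg).
Take 2 servings of whole-barley bread: uses 200 kcal, +2.2 mg iron (running total 4.4 mg).
Take 1.363 servings of sunflower seeds: uses 233 kcal, +1.8 mg iron (running total 6.2 mg).
Greedy by best ratio exhausts the calories allowance optimally: 6.2 mg.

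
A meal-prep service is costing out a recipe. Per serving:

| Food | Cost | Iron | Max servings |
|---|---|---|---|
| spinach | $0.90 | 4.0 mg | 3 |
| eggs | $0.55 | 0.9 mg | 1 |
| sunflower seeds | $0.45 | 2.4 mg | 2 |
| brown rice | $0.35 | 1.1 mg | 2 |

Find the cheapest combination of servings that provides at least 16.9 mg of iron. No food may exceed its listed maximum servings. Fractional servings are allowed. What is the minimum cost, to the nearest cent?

Cost per mg of iron: sunflower seeds $0.1875, spinach $0.2250, brown rice $0.3182, eggs $0.6111.
Take 2 servings of sunflower seeds: +4.8 mg iron for $0.90 (total $0.90, still need 12.1 mg).
Take 3 servings of spinach: +12.0 mg iron for $2.70 (total $3.60, still need 0.1 mg).
Take 0.09091 servings of brown rice: +0.1 mg iron for $0.03 (total $3.63, still need 0.0 mg).
Greedy by cheapest-per-mg is optimal for a single linear constraint, so the minimum cost is $3.63.

$3.63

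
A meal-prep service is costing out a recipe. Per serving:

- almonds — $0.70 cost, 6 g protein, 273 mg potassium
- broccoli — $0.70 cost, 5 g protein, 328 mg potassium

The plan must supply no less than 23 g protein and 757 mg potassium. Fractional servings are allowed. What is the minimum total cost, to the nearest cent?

almonds only: max(23/6, 757/273) = 3.833 servings → $2.68.
broccoli only: max(23/5, 757/328) = 4.6 servings → $3.22.
almonds + broccoli: intersection lies outside the first quadrant.
So the least-cost plan costs $2.68.

$2.68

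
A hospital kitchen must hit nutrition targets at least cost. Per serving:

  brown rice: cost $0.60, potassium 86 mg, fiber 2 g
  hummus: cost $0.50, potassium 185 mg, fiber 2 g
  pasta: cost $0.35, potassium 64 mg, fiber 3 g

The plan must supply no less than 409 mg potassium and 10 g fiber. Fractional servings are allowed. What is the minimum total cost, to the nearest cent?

$1.53

Two binding constraints pin down two serving amounts, so the optimal mix uses at most two foods. The candidates are each food alone (scaled to the tighter of potassium/fiber) and each pair with both constraints tight.
brown rice only: max(409/86, 10/2) = 5 servings → $3.00.
hummus only: max(409/185, 10/2) = 5 servings → $2.50.
pasta only: max(409/64, 10/3) = 6.391 servings → $2.24.
brown rice + hummus with both targets exact would need a negative amount; discard.
brown rice + pasta with both tight: 4.515 servings and 0.3231 servings → $2.82.
hummus + pasta with both tight: 1.375 servings and 2.417 servings → $1.53.
Cheapest feasible corner: $1.53.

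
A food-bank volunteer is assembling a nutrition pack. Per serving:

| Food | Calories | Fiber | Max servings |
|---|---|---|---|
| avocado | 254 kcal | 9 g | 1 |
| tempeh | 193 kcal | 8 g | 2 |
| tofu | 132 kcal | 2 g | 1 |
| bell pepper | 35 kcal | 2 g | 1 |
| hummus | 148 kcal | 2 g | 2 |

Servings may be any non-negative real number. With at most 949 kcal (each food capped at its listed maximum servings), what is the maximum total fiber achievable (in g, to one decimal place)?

30.9 g

Fiber per kcal: bell pepper 0.05714, tempeh 0.04145, avocado 0.03543, tofu 0.01515, hummus 0.01351.
Take 1 serving of bell pepper: uses 35 kcal, +2.0 g fiber (running total 2.0 g).
Take 2 servings of tempeh: uses 386 kcal, +16.0 g fiber (running total 18.0 g).
Take 1 serving of avocado: uses 254 kcal, +9.0 g fiber (running total 27.0 g).
Take 1 serving of tofu: uses 132 kcal, +2.0 g fiber (running total 29.0 g).
Take 0.9595 servings of hummus: uses 142 kcal, +1.9 g fiber (running total 30.9 g).
Greedy by best ratio exhausts the calories allowance optimally: 30.9 g.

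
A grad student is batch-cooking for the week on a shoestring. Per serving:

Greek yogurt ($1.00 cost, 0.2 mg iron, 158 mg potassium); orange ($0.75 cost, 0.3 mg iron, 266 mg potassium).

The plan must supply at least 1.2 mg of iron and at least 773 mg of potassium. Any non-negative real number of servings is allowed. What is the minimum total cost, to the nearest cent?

$3.00

Minimising a linear cost over {iron ≥ 1.2, potassium ≥ 773, servings ≥ 0} — the optimum is at a vertex, using one or two foods.
Greek yogurt only: max(1.2/0.2, 773/158) = 6 servings → $6.00.
orange only: max(1.2/0.3, 773/266) = 4 servings → $3.00.
Greek yogurt + orange: the both-tight solution has a negative serving — not a feasible corner.
So the least-cost plan costs $3.00.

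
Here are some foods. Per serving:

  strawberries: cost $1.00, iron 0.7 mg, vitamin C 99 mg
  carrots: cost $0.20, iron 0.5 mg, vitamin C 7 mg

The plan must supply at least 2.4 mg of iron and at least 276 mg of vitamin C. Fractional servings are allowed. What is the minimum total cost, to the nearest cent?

$2.92

strawberries only: max(2.4/0.7, 276/99) = 3.429 servings → $3.43.
carrots only: max(2.4/0.5, 276/7) = 39.43 servings → $7.89.
strawberries + carrots with both tight: 2.717 servings and 0.9955 servings → $2.92.
So the least-cost plan costs $2.92.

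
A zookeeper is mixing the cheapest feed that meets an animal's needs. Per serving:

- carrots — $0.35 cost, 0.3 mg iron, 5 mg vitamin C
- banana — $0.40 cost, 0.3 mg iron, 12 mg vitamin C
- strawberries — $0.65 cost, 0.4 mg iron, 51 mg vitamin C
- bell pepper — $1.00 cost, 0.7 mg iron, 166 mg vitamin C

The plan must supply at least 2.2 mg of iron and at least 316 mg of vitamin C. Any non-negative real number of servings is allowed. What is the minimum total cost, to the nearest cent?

$2.90

Compare the cost at each extreme point of the feasible region.
carrots only: max(2.2/0.3, 316/5) = 63.2 servings → $22.12.
banana only: max(2.2/0.3, 316/12) = 26.33 servings → $10.53.
strawberries only: max(2.2/0.4, 316/51) = 6.196 servings → $4.03.
bell pepper only: max(2.2/0.7, 316/166) = 3.143 servings → $3.14.
carrots + banana with both targets exact would need a negative amount; discard.
carrots + strawberries: the both-tight solution has a negative serving — not a feasible corner.
carrots + bell pepper with both tight: 3.11 servings and 1.81 servings → $2.90.
banana + strawberries with both targets exact would need a negative amount; discard.
banana + bell pepper with both tight: 3.478 servings and 1.652 servings → $3.04.
strawberries + bell pepper with both tight: 4.691 servings and 0.4625 servings → $3.51.
Cheapest feasible corner: $2.90.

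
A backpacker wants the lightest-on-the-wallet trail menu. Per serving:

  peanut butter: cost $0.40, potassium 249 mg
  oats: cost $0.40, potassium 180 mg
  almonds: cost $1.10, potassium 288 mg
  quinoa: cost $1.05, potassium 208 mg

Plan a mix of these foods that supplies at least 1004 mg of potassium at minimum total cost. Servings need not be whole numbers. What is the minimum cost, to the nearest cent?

$1.61

Cost per mg of potassium: peanut butter $0.0016, oats $0.0022, almonds $0.0038, quinoa $0.0050.
With no serving limits, use only peanut butter: 1004 mg / 249 mg = 4.032 servings × $0.40 = $1.61.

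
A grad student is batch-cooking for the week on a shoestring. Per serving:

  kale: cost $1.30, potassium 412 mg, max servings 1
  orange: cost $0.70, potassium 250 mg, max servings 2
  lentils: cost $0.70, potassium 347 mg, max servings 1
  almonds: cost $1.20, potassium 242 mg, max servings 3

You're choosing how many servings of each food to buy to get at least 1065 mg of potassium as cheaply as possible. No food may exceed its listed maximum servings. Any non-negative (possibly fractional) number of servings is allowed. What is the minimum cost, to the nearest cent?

$2.79

Cost per mg of potassium: lentils $0.0020, orange $0.0028, kale $0.0032, almonds $0.0050.
Take 1 serving of lentils: +347.0 mg potassium for $0.70 (total $0.70, still need 718.0 mg).
Take 2 servings of orange: +500.0 mg potassium for $1.40 (total $2.10, still need 218.0 mg).
Take 0.5291 servings of kale: +218.0 mg potassium for $0.69 (total $2.79, still need 0.0 mg).
Filling from the cheapest source first is optimal under one linear minimum: $2.79.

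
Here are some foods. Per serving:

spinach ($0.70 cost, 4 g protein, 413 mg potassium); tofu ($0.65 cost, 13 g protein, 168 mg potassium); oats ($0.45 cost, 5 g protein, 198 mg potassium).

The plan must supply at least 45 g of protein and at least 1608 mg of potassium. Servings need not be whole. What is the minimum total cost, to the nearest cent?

Two binding constraints pin down two serving amounts, so the optimal mix uses at most two foods. The candidates are each food alone (scaled to the tighter of protein/potassium) and each pair with both constraints tight.
spinach only: max(45/4, 1608/413) = 11.25 servings → $7.88.
tofu only: max(45/13, 1608/168) = 9.571 servings → $6.22.
oats only: max(45/5, 1608/198) = 9 servings → $4.05.
spinach + tofu with both tight: 2.841 servings and 2.587 servings → $3.67.
spinach + oats with both targets exact would need a negative amount; discard.
tofu + oats with both tight: 0.5017 servings and 7.696 servings → $3.79.
The minimum over all feasible corners is $3.67.

$3.67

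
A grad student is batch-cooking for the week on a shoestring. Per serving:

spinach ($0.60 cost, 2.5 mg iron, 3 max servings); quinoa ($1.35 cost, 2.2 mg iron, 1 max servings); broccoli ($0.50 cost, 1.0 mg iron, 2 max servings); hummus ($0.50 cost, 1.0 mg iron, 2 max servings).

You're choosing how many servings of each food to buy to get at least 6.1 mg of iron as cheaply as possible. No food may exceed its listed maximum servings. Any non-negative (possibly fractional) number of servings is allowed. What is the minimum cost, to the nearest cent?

Cost per mg of iron: spinach $0.2400, broccoli $0.5000, hummus $0.5000, quinoa $0.6136.
Take 2.44 servings of spinach: +6.1 mg iron for $1.46 (total $1.46, still need 0.0 mg).
Greedy by cheapest-per-mg is optimal for a single linear constraint, so the minimum cost is $1.46.

$1.46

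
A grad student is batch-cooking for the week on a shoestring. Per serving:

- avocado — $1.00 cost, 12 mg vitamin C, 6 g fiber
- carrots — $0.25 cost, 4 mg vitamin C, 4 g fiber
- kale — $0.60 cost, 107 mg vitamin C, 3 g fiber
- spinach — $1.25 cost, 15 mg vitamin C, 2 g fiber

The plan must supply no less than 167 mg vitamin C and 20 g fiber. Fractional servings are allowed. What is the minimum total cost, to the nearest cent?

The cheapest plan sits at a corner of the feasible region — with two constraints it uses at most two foods.
avocado only: max(167/12, 20/6) = 13.92 servings → $13.92.
carrots only: max(167/4, 20/4) = 41.75 servings → $10.44.
kale only: max(167/107, 20/3) = 6.667 servings → $4.00.
spinach only: max(167/15, 20/2) = 11.13 servings → $13.92.
avocado + carrots with both targets exact would need a negative amount; discard.
avocado + kale with both tight: 2.705 servings and 1.257 servings → $3.46.
avocado + spinach: the both-tight solution has a negative serving — not a feasible corner.
carrots + kale with both tight: 3.94 servings and 1.413 servings → $1.83.
carrots + spinach: intersection lies outside the first quadrant.
kale + spinach with both tight: 0.2012 servings and 9.698 servings → $12.24.
Cheapest feasible corner: $1.83.

$1.83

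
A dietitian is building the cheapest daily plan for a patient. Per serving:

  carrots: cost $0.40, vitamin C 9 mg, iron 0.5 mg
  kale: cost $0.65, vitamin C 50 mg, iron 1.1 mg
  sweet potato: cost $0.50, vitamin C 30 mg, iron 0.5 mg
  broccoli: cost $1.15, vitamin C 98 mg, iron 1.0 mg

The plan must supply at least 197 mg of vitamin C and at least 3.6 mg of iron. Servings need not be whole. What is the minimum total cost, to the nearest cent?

$2.48

At the optimum either one food covers both requirements or two foods hit both targets exactly; no other combination can be cheaper.
carrots only: max(197/9, 3.6/0.5) = 21.89 servings → $8.76.
kale only: max(197/50, 3.6/1.1) = 3.94 servings → $2.56.
sweet potato only: max(197/30, 3.6/0.5) = 7.2 servings → $3.60.
broccoli only: max(197/98, 3.6/1.0) = 3.6 servings → $4.14.
carrots + kale: the both-tight solution has a negative serving — not a feasible corner.
carrots + sweet potato with both tight: 0.9048 servings and 6.295 servings → $3.51.
carrots + broccoli with both tight: 3.895 servings and 1.653 servings → $3.46.
kale + sweet potato with both tight: 1.188 servings and 4.588 servings → $3.07.
kale + broccoli with both tight: 2.696 servings and 0.6349 servings → $2.48.
sweet potato + broccoli with both targets exact would need a negative amount; discard.
Cheapest feasible corner: $2.48.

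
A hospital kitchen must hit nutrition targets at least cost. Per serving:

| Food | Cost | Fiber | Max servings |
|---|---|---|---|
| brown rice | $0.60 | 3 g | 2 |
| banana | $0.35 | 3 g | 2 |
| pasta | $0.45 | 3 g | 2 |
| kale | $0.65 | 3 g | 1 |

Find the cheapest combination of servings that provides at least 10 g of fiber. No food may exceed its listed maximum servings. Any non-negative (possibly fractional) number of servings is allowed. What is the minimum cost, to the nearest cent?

Cost per g of fiber: banana $0.1167, pasta $0.1500, brown rice $0.2000, kale $0.2167.
Take 2 servings of banana: +6.0 g fiber for $0.70 (total $0.70, still need 4.0 g).
Take 1.333 servings of pasta: +4.0 g fiber for $0.60 (total $1.30, still need 0.0 g).
Greedy by cheapest-per-g is optimal for a single linear constraint, so the minimum cost is $1.30.

$1.30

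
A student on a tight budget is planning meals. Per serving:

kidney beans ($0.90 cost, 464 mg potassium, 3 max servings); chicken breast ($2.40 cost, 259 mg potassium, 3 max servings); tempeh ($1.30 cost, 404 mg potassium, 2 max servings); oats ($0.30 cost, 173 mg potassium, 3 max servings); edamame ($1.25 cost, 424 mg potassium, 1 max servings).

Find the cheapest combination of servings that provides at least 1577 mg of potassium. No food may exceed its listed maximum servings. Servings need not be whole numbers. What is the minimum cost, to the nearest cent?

$2.95

Cost per mg of potassium: oats $0.0017, kidney beans $0.0019, edamame $0.0029, tempeh $0.0032, chicken breast $0.0093.
Take 3 servings of oats: +519.0 mg potassium for $0.90 (total $0.90, still need 1058.0 mg).
Take 2.28 servings of kidney beans: +1058.0 mg potassium for $2.05 (total $2.95, still need 0.0 mg).
Filling from the cheapest source first is optimal under one linear minimum: $2.95.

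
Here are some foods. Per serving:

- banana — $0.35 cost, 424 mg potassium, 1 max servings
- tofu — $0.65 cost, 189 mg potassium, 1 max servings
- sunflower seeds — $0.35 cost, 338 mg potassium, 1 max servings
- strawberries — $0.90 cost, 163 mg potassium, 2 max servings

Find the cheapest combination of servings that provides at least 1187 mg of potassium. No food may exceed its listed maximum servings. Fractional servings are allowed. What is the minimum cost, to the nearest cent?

$2.65

Cost per mg of potassium: banana $0.0008, sunflower seeds $0.0010, tofu $0.0034, strawberries $0.0055.
Take 1 serving of banana: +424.0 mg potassium for $0.35 (total $0.35, still need 763.0 mg).
Take 1 serving of sunflower seeds: +338.0 mg potassium for $0.35 (total $0.70, still need 425.0 mg).
Take 1 serving of tofu: +189.0 mg potassium for $0.65 (total $1.35, still need 236.0 mg).
Take 1.448 servings of strawberries: +236.0 mg potassium for $1.30 (total $2.65, still need 0.0 mg).
Greedy by cheapest-per-mg is optimal for a single linear constraint, so the minimum cost is $2.65.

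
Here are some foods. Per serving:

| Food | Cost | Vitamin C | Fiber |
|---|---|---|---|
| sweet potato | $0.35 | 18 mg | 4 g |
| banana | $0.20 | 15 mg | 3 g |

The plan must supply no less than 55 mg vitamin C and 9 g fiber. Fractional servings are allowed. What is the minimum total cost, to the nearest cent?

$0.73

Check every corner: each single food scaled to meet both minima, and each pair solved so both constraints bind.
sweet potato only: max(55/18, 9/4) = 3.056 servings → $1.07.
banana only: max(55/15, 9/3) = 3.667 servings → $0.73.
sweet potato + banana: intersection lies outside the first quadrant.
So the least-cost plan costs $0.73.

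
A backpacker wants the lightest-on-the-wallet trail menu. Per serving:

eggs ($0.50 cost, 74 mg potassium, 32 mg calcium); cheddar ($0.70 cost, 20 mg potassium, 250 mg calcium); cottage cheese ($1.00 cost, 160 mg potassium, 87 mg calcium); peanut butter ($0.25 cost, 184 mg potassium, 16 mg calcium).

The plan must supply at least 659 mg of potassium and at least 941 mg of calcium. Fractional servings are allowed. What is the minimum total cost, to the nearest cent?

$3.29

For a min-cost LP with two ≥-constraints, a basic feasible solution has at most two positive variables.
eggs only: max(659/74, 941/32) = 29.41 servings → $14.70.
cheddar only: max(659/20, 941/250) = 32.95 servings → $23.07.
cottage cheese only: max(659/160, 941/87) = 10.82 servings → $10.82.
peanut butter only: max(659/184, 941/16) = 58.81 servings → $14.70.
eggs + cheddar with both tight: 8.171 servings and 2.718 servings → $5.99.
eggs + cottage cheese: the both-tight solution has a negative serving — not a feasible corner.
eggs + peanut butter with both targets exact would need a negative amount; discard.
cheddar + cottage cheese with both tight: 2.437 servings and 3.814 servings → $5.52.
cheddar + peanut butter with both tight: 3.56 servings and 3.195 servings → $3.29.
cottage cheese + peanut butter with both targets exact would need a negative amount; discard.
Cheapest feasible corner: $3.29.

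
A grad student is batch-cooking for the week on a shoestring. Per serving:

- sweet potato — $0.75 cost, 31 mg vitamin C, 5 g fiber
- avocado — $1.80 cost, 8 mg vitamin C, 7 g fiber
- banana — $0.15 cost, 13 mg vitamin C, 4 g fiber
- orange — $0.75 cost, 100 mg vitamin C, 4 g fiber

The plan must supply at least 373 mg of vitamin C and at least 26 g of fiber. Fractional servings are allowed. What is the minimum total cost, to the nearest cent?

sweet potato only: max(373/31, 26/5) = 12.03 servings → $9.02.
avocado only: max(373/8, 26/7) = 46.62 servings → $83.92.
banana only: max(373/13, 26/4) = 28.69 servings → $4.30.
orange only: max(373/100, 26/4) = 6.5 servings → $4.88.
sweet potato + avocado: intersection lies outside the first quadrant.
sweet potato + banana: the both-tight solution has a negative serving — not a feasible corner.
sweet potato + orange with both tight: 2.947 servings and 2.816 servings → $4.32.
avocado + banana with both targets exact would need a negative amount; discard.
avocado + orange with both tight: 1.659 servings and 3.597 servings → $5.68.
banana + orange with both tight: 3.184 servings and 3.316 servings → $2.96.
Cheapest feasible corner: $2.96.

$2.96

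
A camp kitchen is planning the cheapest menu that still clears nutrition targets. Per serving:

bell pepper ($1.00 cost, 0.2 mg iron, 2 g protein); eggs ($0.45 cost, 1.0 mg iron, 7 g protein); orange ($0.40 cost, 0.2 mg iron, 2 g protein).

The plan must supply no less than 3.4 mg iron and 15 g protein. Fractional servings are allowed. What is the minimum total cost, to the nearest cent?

bell pepper only: max(3.4/0.2, 15/2) = 17 servings → $17.00.
eggs only: max(3.4/1.0, 15/7) = 3.4 servings → $1.53.
orange only: max(3.4/0.2, 15/2) = 17 servings → $6.80.
bell pepper + eggs: intersection lies outside the first quadrant.
bell pepper + orange (both tight): parallel constraints — no distinct corner.
eggs + orange: intersection lies outside the first quadrant.
Cheapest feasible corner: $1.53.

$1.53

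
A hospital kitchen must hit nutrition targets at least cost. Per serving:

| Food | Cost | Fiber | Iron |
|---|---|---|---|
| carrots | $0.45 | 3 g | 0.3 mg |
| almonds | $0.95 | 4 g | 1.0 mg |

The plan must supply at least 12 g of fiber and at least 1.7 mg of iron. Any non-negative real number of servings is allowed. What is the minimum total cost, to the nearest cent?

For a min-cost LP with two ≥-constraints, a basic feasible solution has at most two positive variables.
carrots only: max(12/3, 1.7/0.3) = 5.667 servings → $2.55.
almonds only: max(12/4, 1.7/1.0) = 3 servings → $2.85.
carrots + almonds with both tight: 2.889 servings and 0.8333 servings → $2.09.
So the least-cost plan costs $2.09.

$2.09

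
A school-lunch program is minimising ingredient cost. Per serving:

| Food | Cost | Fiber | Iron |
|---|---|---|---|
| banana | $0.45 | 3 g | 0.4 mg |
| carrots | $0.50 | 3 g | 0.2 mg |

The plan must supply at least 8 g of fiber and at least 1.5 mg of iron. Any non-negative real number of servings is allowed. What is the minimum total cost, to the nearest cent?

Check every corner: each single food scaled to meet both minima, and each pair solved so both constraints bind.
banana only: max(8/3, 1.5/0.4) = 3.75 servings → $1.69.
carrots only: max(8/3, 1.5/0.2) = 7.5 servings → $3.75.
banana + carrots: intersection lies outside the first quadrant.
Cheapest feasible corner: $1.69.

$1.69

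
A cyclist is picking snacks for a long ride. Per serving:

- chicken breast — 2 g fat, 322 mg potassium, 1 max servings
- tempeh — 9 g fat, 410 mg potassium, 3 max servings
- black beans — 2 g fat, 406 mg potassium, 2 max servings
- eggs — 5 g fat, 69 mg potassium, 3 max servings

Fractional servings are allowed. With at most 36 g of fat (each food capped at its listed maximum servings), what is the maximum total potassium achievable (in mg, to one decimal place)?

2405.4 mg

Potassium per g fat: black beans 203, chicken breast 161, tempeh 45.56, eggs 13.8.
Take 2 servings of black beans: uses 4 g fat, +812.0 mg potassium (running total 812.0 mg).
Take 1 serving of chicken breast: uses 2 g fat, +322.0 mg potassium (running total 1134.0 mg).
Take 3 servings of tempeh: uses 27 g fat, +1230.0 mg potassium (running total 2364.0 mg).
Take 0.6 servings of eggs: uses 3 g fat, +41.4 mg potassium (running total 2405.4 mg).
Greedy by best ratio exhausts the fat allowance optimally: 2405.4 mg.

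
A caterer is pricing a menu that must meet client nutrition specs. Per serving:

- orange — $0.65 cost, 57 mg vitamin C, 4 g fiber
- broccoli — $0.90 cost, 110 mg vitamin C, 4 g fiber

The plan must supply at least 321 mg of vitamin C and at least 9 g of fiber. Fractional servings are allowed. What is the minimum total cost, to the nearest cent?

A basic optimal solution has at most two foods positive. Try each food alone and each pair with both targets met exactly.
orange only: max(321/57, 9/4) = 5.632 servings → $3.66.
broccoli only: max(321/110, 9/4) = 2.918 servings → $2.63.
orange + broccoli with both targets exact would need a negative amount; discard.
The minimum over all feasible corners is $2.63.

$2.63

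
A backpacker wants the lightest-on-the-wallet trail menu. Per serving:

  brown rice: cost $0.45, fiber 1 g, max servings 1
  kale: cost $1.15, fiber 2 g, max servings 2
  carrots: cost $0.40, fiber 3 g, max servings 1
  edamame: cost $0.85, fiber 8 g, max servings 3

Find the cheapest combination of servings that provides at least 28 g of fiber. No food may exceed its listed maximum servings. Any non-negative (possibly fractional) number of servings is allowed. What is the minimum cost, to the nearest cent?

Cost per g of fiber: edamame $0.1062, carrots $0.1333, brown rice $0.4500, kale $0.5750.
Take 3 servings of edamame: +24.0 g fiber for $2.55 (total $2.55, still need 4.0 g).
Take 1 serving of carrots: +3.0 g fiber for $0.40 (total $2.95, still need 1.0 g).
Take 1 serving of brown rice: +1.0 g fiber for $0.45 (total $3.40, still need 0.0 g).
Filling from the cheapest source first is optimal under one linear minimum: $3.40.

$3.40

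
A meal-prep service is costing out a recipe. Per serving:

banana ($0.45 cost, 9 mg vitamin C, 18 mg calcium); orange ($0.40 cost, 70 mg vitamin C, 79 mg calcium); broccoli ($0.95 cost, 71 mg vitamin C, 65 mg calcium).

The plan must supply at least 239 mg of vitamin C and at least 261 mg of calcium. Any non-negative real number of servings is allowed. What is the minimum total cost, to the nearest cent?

This is a tiny linear program; its minimum lies at a vertex of the feasible set. List the vertices and price them.
banana only: max(239/9, 261/18) = 26.56 servings → $11.95.
orange only: max(239/70, 261/79) = 3.414 servings → $1.37.
broccoli only: max(239/71, 261/65) = 4.015 servings → $3.81.
banana + orange: intersection lies outside the first quadrant.
banana + broccoli with both tight: 4.323 servings and 2.818 servings → $4.62.
orange + broccoli with both tight: 2.829 servings and 0.577 servings → $1.68.
So the least-cost plan costs $1.37.

$1.37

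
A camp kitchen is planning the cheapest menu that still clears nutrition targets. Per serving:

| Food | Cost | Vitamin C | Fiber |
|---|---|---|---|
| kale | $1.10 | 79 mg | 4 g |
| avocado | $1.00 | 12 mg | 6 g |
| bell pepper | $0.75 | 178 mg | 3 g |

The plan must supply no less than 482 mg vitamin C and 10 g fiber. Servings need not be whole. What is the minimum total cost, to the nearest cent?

$2.34

An LP optimum is at a vertex; with two nutrient constraints at most two foods are used. Check each candidate.
kale only: max(482/79, 10/4) = 6.101 servings → $6.71.
avocado only: max(482/12, 10/6) = 40.17 servings → $40.17.
bell pepper only: max(482/178, 10/3) = 3.333 servings → $2.50.
kale + avocado with both targets exact would need a negative amount; discard.
kale + bell pepper with both tight: 0.7032 servings and 2.396 servings → $2.57.
avocado + bell pepper with both tight: 0.3236 servings and 2.686 servings → $2.34.
So the least-cost plan costs $2.34.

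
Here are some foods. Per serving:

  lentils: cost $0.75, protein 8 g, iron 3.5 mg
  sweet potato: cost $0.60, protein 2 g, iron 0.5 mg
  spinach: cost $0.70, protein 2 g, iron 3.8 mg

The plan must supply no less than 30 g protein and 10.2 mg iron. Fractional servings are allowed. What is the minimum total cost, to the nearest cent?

lentils only: max(30/8, 10.2/3.5) = 3.75 servings → $2.81.
sweet potato only: max(30/2, 10.2/0.5) = 20.4 servings → $12.24.
spinach only: max(30/2, 10.2/3.8) = 15 servings → $10.50.
lentils + sweet potato with both tight: 1.8 servings and 7.8 servings → $6.03.
lentils + spinach with both targets exact would need a negative amount; discard.
sweet potato + spinach with both tight: 14.18 servings and 0.8182 servings → $9.08.
So the least-cost plan costs $2.81.

$2.81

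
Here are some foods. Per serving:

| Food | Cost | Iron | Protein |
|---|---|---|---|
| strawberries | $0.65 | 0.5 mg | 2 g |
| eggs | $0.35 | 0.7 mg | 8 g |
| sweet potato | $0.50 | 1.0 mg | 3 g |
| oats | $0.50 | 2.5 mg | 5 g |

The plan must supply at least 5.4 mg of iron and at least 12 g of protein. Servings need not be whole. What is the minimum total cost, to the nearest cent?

$1.12

Minimising a linear cost over {iron ≥ 5.4, protein ≥ 12, servings ≥ 0} — the optimum is at a vertex, using one or two foods.
strawberries only: max(5.4/0.5, 12/2) = 10.8 servings → $7.02.
eggs only: max(5.4/0.7, 12/8) = 7.714 servings → $2.70.
sweet potato only: max(5.4/1.0, 12/3) = 5.4 servings → $2.70.
oats only: max(5.4/2.5, 12/5) = 2.4 servings → $1.20.
strawberries + eggs with both targets exact would need a negative amount; discard.
strawberries + sweet potato: the both-tight solution has a negative serving — not a feasible corner.
strawberries + oats with both tight: 1.2 servings and 1.92 servings → $1.74.
eggs + sweet potato with both targets exact would need a negative amount; discard.
eggs + oats with both tight: 0.1818 servings and 2.109 servings → $1.12.
sweet potato + oats with both tight: 1.2 servings and 1.68 servings → $1.44.
The minimum over all feasible corners is $1.12.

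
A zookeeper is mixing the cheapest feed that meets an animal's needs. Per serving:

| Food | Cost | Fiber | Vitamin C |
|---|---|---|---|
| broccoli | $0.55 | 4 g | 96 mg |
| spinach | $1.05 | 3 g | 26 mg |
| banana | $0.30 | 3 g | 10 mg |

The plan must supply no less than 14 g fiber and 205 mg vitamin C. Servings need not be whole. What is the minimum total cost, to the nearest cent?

$1.69

Check every corner: each single food scaled to meet both minima, and each pair solved so both constraints bind.
broccoli only: max(14/4, 205/96) = 3.5 servings → $1.93.
spinach only: max(14/3, 205/26) = 7.885 servings → $8.28.
banana only: max(14/3, 205/10) = 20.5 servings → $6.15.
broccoli + spinach with both tight: 1.364 servings and 2.848 servings → $3.74.
broccoli + banana with both tight: 1.915 servings and 2.113 servings → $1.69.
spinach + banana: intersection lies outside the first quadrant.
So the least-cost plan costs $1.69.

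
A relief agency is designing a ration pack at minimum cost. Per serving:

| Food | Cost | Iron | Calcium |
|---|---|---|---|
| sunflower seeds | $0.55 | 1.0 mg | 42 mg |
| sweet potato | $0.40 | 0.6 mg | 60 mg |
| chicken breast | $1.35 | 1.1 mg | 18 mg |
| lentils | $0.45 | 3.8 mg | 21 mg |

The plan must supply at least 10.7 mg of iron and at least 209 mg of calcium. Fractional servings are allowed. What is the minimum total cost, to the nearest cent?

$2.14

An LP optimum is at a vertex; with two nutrient constraints at most two foods are used. Check each candidate.
sunflower seeds only: max(10.7/1.0, 209/42) = 10.7 servings → $5.88.
sweet potato only: max(10.7/0.6, 209/60) = 17.83 servings → $7.13.
chicken breast only: max(10.7/1.1, 209/18) = 11.61 servings → $15.68.
lentils only: max(10.7/3.8, 209/21) = 9.952 servings → $4.48.
sunflower seeds + sweet potato with both targets exact would need a negative amount; discard.
sunflower seeds + chicken breast with both tight: 1.323 servings and 8.525 servings → $12.24.
sunflower seeds + lentils with both tight: 4.109 servings and 1.734 servings → $3.04.
sweet potato + chicken breast with both tight: 0.6757 servings and 9.359 servings → $12.90.
sweet potato + lentils with both tight: 2.644 servings and 2.398 servings → $2.14.
chicken breast + lentils with both targets exact would need a negative amount; discard.
Cheapest feasible corner: $2.14.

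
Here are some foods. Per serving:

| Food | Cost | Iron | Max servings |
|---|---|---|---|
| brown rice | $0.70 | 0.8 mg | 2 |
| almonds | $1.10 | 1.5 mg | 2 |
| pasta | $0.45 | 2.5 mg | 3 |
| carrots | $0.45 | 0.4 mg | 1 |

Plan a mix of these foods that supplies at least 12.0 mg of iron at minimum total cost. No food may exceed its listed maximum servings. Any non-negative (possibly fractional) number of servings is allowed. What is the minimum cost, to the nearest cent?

Cost per mg of iron: pasta $0.1800, almonds $0.7333, brown rice $0.8750, carrots $1.1250.
Take 3 servings of pasta: +7.5 mg iron for $1.35 (total $1.35, still need 4.5 mg).
Take 2 servings of almonds: +3.0 mg iron for $2.20 (total $3.55, still need 1.5 mg).
Take 1.875 servings of brown rice: +1.5 mg iron for $1.31 (total $4.86, still need 0.0 mg).
Filling from the cheapest source first is optimal under one linear minimum: $4.86.

$4.86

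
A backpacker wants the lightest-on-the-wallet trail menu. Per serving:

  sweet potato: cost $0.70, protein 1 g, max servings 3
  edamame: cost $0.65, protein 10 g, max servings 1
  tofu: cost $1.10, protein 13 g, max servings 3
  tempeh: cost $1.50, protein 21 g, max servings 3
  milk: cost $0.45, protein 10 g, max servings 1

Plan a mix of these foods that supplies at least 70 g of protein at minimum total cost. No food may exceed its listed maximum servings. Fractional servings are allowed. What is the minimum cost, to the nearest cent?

Cost per g of protein: milk $0.0450, edamame $0.0650, tempeh $0.0714, tofu $0.0846, sweet potato $0.7000.
Take 1 serving of milk: +10.0 g protein for $0.45 (total $0.45, still need 60.0 g).
Take 1 serving of edamame: +10.0 g protein for $0.65 (total $1.10, still need 50.0 g).
Take 2.381 servings of tempeh: +50.0 g protein for $3.57 (total $4.67, still need 0.0 g).
Filling from the cheapest source first is optimal under one linear minimum: $4.67.

$4.67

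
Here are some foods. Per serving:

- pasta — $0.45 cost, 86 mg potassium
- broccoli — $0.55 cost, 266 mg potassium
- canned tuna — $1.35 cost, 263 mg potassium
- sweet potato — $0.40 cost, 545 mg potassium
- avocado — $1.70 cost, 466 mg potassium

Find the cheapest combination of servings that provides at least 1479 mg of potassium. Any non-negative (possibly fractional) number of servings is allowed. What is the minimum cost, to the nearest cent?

$1.09

Cost per mg of potassium: sweet potato $0.0007, broccoli $0.0021, avocado $0.0036, canned tuna $0.0051, pasta $0.0052.
With no serving limits, use only sweet potato: 1479 mg / 545 mg = 2.714 servings × $0.40 = $1.09.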